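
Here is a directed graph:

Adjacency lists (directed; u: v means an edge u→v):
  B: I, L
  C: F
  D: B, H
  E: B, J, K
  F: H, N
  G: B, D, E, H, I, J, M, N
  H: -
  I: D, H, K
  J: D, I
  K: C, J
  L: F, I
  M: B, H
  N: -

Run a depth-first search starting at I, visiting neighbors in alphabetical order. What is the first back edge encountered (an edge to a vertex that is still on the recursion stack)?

B→I

DFS from I (visiting neighbors in alphabetical order); mark gray on enter, black on exit:
I gray
  D gray
    B gray
      B→I: I is gray → back edge
First back edge: B → I.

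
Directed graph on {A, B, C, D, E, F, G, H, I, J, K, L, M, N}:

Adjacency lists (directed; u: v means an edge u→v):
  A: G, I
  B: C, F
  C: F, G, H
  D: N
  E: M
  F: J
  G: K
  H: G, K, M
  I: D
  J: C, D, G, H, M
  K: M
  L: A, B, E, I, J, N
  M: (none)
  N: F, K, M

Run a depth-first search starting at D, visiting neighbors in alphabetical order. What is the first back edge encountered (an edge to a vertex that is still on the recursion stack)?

DFS from D (visiting neighbors in alphabetical order); mark gray on enter, black on exit:
D gray
  N gray
    F gray
      J gray
        C gray
          C→F: F is gray → back edge
First back edge: C → F.

C->F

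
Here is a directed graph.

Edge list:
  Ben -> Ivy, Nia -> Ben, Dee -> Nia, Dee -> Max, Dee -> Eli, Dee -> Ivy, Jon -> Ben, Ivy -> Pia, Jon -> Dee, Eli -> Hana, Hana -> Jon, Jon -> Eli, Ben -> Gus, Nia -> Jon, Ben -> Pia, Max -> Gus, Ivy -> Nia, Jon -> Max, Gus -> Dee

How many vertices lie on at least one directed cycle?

9

A vertex is on a directed cycle iff it belongs to a strongly connected component of size ≥ 2 (or has a self-loop).
The vertices on cycles are {Ben, Dee, Eli, Gus, Ivy, Jon, Max, Nia, Hana} — 9 in total.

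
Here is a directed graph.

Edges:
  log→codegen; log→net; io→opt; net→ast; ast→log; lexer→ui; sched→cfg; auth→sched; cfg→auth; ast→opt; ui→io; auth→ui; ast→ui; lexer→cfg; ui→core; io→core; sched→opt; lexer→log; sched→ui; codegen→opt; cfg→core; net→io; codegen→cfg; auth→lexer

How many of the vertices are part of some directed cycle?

A vertex is on a directed cycle iff it belongs to a strongly connected component of size ≥ 2 (or has a self-loop).
The vertices on cycles are {ast, cfg, log, net, auth, lexer, sched, codegen} — 8 in total.

8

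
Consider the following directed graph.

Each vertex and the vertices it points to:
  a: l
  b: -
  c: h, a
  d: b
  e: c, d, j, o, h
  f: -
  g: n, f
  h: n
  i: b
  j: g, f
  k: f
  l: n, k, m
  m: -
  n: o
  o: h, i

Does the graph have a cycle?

Yes

DFS with white/gray/black marking, starting from b:
b gray
b black
a gray
  l gray
    n gray
      o gray
        h gray
          h→n: n is gray → back edge
Back edge found, so a cycle exists: n → o → h → n.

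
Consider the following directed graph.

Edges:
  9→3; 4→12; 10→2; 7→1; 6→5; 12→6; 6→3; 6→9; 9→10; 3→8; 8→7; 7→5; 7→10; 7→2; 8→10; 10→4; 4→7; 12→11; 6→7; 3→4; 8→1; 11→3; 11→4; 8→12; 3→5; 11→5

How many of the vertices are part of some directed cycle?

A vertex is on a directed cycle iff it belongs to a strongly connected component of size ≥ 2 (or has a self-loop).
The vertices on cycles are {3, 4, 6, 7, 8, 9, 10, 11, 12} — 9 in total.

9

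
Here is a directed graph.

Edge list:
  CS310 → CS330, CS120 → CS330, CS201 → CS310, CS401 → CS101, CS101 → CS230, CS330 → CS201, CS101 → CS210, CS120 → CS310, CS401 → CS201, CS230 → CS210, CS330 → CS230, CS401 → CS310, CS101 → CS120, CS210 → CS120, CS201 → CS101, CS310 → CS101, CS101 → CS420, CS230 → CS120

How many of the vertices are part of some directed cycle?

A vertex is on a directed cycle iff it belongs to a strongly connected component of size ≥ 2 (or has a self-loop).
The vertices on cycles are {CS101, CS120, CS201, CS210, CS230, CS310, CS330} — 7 in total.

7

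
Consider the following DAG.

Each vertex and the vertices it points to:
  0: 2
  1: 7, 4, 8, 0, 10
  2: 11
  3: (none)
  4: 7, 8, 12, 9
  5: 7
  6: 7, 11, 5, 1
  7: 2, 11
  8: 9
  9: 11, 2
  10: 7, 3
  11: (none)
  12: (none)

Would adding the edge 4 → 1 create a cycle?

Adding 4→1 creates a cycle iff 1 can already reach 4.
Path from 1: 1 → 4.
So 1 → … → 4 → 1 is a cycle.

Yes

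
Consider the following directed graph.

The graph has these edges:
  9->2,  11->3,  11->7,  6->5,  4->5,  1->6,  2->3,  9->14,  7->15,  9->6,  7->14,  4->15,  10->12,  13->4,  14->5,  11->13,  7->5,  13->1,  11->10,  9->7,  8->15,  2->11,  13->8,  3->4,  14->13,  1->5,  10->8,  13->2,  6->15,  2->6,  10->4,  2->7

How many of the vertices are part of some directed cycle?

A vertex is on a directed cycle iff it belongs to a strongly connected component of size ≥ 2 (or has a self-loop).
The vertices on cycles are {2, 7, 11, 13, 14} — 5 in total.

5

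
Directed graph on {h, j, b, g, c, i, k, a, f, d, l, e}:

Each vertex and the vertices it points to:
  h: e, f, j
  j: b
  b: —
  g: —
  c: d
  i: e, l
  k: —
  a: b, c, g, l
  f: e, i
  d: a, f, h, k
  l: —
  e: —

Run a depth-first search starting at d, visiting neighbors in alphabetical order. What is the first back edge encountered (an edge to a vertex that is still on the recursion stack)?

c->d

DFS from d (visiting neighbors in alphabetical order); mark gray on enter, black on exit:
d gray
  a gray
    b gray
    b black
    c gray
      c→d: d is gray → back edge
First back edge: c → d.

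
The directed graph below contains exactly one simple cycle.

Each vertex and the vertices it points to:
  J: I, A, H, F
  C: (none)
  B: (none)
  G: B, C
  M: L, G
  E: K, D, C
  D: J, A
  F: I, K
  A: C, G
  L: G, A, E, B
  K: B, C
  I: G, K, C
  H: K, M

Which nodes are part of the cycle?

DFS with gray/black marking from D:
D gray
  J gray
    I gray
      G gray
        B gray
        B black
        C gray
        C black
      G black
      K gray
        K→B: B black — skip
        K→C: C black — skip
      K black
      I→C: C black — skip
    I black
    A gray
      A→C: C black — skip
      A→G: G black — skip
    A black
    H gray
      H→K: K black — skip
      M gray
        L gray
          L→G: G black — skip
          L→A: A black — skip
          E gray
            E→K: K black — skip
            E→D: D is gray → back edge
Back edge closes the cycle D → J → H → M → L → E → D; its vertices are {D, E, H, J, L, M}.

D, E, H, J, L, M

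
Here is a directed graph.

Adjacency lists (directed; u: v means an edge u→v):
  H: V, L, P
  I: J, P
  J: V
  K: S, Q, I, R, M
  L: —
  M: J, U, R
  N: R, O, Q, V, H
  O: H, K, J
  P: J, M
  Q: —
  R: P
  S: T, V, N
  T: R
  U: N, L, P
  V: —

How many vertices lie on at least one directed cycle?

11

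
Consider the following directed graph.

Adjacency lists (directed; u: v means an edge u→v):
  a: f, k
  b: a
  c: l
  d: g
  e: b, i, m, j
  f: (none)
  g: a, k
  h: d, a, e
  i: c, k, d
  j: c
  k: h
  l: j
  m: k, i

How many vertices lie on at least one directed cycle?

A vertex is on a directed cycle iff it belongs to a strongly connected component of size ≥ 2 (or has a self-loop).
The vertices on cycles are {a, b, c, d, e, g, h, i, j, k, l, m} — 12 in total.

12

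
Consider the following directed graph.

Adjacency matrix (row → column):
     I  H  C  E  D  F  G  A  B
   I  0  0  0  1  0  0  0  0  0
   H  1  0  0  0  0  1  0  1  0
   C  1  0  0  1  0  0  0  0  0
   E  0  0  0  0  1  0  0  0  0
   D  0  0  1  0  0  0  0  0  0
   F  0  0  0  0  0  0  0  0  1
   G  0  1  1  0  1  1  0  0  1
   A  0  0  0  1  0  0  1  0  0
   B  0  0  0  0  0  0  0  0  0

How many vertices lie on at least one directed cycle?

7

A vertex is on a directed cycle iff it belongs to a strongly connected component of size ≥ 2 (or has a self-loop).
The vertices on cycles are {A, C, D, E, G, H, I} — 7 in total.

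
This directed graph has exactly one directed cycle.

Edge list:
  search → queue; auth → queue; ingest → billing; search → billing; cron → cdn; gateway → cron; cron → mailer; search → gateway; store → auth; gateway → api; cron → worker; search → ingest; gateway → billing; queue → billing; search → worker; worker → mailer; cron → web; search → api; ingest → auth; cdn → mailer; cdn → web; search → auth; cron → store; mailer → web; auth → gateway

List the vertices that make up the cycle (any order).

auth, cron, store, gateway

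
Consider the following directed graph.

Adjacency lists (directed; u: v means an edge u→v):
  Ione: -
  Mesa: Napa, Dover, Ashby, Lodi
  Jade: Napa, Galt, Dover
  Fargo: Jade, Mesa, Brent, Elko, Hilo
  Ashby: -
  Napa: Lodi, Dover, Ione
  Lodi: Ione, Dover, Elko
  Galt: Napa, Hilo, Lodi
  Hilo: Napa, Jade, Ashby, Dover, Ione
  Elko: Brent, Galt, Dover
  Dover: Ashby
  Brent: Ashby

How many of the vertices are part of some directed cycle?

6

A vertex is on a directed cycle iff it belongs to a strongly connected component of size ≥ 2 (or has a self-loop).
The vertices on cycles are {Elko, Galt, Hilo, Jade, Lodi, Napa} — 6 in total.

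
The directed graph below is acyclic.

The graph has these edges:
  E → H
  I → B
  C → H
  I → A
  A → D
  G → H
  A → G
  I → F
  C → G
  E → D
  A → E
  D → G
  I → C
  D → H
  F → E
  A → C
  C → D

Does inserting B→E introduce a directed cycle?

Adding B→E creates a cycle iff E can already reach B.
Explore from E: no path reaches B. The graph stays acyclic.

No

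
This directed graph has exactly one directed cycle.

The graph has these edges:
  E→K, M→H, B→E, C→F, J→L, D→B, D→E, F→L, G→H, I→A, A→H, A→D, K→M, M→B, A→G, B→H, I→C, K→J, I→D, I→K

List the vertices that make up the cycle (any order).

B, E, K, M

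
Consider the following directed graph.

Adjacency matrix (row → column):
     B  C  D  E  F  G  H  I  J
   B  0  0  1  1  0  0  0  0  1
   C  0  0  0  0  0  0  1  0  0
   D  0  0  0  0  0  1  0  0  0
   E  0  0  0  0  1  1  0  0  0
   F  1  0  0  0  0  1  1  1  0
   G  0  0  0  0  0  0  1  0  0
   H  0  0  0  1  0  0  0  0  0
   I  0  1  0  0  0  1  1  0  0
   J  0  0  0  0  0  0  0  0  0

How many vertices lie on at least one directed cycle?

8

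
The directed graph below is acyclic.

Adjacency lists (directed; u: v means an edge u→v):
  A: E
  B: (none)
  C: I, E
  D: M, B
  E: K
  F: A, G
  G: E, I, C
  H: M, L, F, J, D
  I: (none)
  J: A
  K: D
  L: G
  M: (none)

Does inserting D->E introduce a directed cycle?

Yes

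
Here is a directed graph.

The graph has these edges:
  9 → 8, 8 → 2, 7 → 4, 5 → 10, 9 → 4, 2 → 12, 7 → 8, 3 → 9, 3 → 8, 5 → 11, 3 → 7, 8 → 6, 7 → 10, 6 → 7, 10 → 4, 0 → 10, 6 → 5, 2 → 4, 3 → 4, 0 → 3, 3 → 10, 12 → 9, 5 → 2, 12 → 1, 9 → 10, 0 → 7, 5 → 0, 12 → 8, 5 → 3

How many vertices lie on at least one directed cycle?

A vertex is on a directed cycle iff it belongs to a strongly connected component of size ≥ 2 (or has a self-loop).
The vertices on cycles are {0, 2, 3, 5, 6, 7, 8, 9, 12} — 9 in total.

9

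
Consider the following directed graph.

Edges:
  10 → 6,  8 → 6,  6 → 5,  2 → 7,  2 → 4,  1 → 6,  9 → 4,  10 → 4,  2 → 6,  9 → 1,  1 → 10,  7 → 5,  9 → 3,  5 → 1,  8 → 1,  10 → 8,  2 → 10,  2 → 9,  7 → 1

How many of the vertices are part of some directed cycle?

5

A vertex is on a directed cycle iff it belongs to a strongly connected component of size ≥ 2 (or has a self-loop).
The vertices on cycles are {1, 5, 6, 8, 10} — 5 in total.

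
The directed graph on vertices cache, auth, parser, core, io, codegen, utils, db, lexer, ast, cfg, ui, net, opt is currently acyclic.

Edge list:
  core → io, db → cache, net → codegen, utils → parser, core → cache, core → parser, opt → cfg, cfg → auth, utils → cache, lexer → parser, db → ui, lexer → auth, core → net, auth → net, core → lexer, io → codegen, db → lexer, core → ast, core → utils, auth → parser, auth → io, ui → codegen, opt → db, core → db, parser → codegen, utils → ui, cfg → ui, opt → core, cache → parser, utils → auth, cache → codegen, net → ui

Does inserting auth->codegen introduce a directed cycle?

No

Adding auth→codegen creates a cycle iff codegen can already reach auth.
Explore from codegen: no path reaches auth. The graph stays acyclic.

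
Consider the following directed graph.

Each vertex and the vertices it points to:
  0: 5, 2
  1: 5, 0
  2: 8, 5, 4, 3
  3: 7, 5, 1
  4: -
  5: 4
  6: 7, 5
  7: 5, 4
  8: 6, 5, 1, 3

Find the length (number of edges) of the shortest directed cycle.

4

For each vertex v, BFS finds the shortest path from v back to v.
The shortest such closed walk is 2 → 3 → 1 → 0 → 2, length 4.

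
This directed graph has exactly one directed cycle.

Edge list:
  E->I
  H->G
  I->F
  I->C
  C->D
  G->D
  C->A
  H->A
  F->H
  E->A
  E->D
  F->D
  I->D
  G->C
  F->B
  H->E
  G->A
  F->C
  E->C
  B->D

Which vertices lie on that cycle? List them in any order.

E, F, H, I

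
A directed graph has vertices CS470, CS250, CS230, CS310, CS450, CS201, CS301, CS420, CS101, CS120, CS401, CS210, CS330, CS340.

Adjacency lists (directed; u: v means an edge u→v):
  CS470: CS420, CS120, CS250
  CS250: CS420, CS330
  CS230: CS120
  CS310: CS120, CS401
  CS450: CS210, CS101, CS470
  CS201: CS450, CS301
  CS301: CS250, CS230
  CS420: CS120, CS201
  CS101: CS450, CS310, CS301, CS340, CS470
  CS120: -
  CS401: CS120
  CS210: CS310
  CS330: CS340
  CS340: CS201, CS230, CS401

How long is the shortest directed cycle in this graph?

For each vertex v, BFS finds the shortest path from v back to v.
The shortest such closed walk is CS101 → CS450 → CS101, length 2.

2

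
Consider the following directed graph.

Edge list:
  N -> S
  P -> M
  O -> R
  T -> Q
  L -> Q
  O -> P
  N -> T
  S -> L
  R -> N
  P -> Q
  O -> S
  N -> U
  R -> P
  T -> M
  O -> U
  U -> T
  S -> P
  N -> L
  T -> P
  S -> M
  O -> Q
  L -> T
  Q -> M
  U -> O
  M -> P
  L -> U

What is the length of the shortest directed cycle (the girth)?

2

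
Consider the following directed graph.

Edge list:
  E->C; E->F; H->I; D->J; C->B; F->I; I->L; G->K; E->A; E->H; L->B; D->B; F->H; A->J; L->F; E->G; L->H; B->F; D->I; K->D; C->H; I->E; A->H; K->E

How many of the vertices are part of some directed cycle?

11

A vertex is on a directed cycle iff it belongs to a strongly connected component of size ≥ 2 (or has a self-loop).
The vertices on cycles are {A, B, C, D, E, F, G, H, I, K, L} — 11 in total.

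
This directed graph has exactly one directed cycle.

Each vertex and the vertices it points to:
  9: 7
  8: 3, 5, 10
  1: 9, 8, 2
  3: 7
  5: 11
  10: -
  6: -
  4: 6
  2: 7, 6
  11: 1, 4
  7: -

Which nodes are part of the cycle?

1, 5, 8, 11

DFS with gray/black marking from 1:
1 gray
  9 gray
    7 gray
    7 black
  9 black
  8 gray
    3 gray
      3→7: 7 black — skip
    3 black
    5 gray
      11 gray
        11→1: 1 is gray → back edge
Back edge closes the cycle 1 → 8 → 5 → 11 → 1; its vertices are {1, 5, 8, 11}.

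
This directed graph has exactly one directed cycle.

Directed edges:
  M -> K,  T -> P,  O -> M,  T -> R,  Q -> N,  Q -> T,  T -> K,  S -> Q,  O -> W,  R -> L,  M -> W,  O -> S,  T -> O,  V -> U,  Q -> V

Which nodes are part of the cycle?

O, Q, S, T

DFS with gray/black marking from Q:
Q gray
  T gray
    P gray
    P black
    O gray
      W gray
      W black
      M gray
        M→W: W black — skip
        K gray
        K black
      M black
      S gray
        S→Q: Q is gray → back edge
Back edge closes the cycle Q → T → O → S → Q; its vertices are {O, Q, S, T}.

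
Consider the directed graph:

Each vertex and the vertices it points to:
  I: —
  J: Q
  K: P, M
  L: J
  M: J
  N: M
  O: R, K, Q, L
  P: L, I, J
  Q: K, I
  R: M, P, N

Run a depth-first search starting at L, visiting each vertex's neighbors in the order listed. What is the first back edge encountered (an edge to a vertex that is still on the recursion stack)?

P→L

DFS from L (visiting each vertex's neighbors in the order listed); mark gray on enter, black on exit:
L gray
  J gray
    Q gray
      K gray
        P gray
          P→L: L is gray → back edge
First back edge: P → L.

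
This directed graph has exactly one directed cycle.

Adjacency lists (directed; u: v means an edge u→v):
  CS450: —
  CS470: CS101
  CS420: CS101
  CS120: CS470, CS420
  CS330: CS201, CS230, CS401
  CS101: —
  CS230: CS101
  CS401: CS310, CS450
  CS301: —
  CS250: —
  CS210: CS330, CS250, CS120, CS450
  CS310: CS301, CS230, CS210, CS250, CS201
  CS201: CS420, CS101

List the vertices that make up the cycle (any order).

CS210, CS310, CS330, CS401

DFS with gray/black marking from CS310:
CS310 gray
  CS301 gray
  CS301 black
  CS230 gray
    CS101 gray
    CS101 black
  CS230 black
  CS210 gray
    CS330 gray
      CS201 gray
        CS420 gray
          CS420→CS101: CS101 black — skip
        CS420 black
        CS201→CS101: CS101 black — skip
      CS201 black
      CS330→CS230: CS230 black — skip
      CS401 gray
        CS401→CS310: CS310 is gray → back edge
Back edge closes the cycle CS310 → CS210 → CS330 → CS401 → CS310; its vertices are {CS210, CS310, CS330, CS401}.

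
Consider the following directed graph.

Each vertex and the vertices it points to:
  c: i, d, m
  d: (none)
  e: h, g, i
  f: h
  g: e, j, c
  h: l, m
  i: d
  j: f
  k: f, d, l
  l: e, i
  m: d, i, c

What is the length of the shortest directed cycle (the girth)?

For each vertex v, BFS finds the shortest path from v back to v.
The shortest such closed walk is e → g → e, length 2.

2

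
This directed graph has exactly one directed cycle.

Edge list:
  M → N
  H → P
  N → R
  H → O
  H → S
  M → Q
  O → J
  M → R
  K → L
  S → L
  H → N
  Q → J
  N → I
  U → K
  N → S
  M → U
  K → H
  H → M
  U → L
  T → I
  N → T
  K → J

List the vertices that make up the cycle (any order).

H, K, M, U

DFS with gray/black marking from H:
H gray
  N gray
    R gray
    R black
    T gray
      I gray
      I black
    T black
    N→I: I black — skip
    S gray
      L gray
      L black
    S black
  N black
  O gray
    J gray
    J black
  O black
  H→S: S black — skip
  P gray
  P black
  M gray
    U gray
      K gray
        K→J: J black — skip
        K→L: L black — skip
        K→H: H is gray → back edge
Back edge closes the cycle H → M → U → K → H; its vertices are {H, K, M, U}.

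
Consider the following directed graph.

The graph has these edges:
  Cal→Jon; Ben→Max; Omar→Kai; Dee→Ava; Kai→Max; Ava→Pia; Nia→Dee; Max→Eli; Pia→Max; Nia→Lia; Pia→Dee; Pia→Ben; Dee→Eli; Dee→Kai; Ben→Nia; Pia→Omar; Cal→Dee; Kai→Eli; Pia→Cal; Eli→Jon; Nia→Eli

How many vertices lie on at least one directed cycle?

6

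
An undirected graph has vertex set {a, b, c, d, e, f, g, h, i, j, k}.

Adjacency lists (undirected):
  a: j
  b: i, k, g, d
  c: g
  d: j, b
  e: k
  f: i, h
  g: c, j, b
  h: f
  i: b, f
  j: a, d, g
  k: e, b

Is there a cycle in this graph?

Yes

DFS, tracking each vertex's parent; an edge to a visited non-parent vertex closes a cycle.
Start from j:
visit j (parent –)
  visit a (parent j)
    a–j: parent, skip
  visit d (parent j)
    d–j: parent, skip
    visit b (parent d)
      visit i (parent b)
        i–b: parent, skip
        visit f (parent i)
          f–i: parent, skip
          visit h (parent f)
            h–f: parent, skip
      visit k (parent b)
        visit e (parent k)
          e–k: parent, skip
        k–b: parent, skip
      visit g (parent b)
        visit c (parent g)
          c–g: parent, skip
        g–j: j visited and ≠ parent → cycle
Cycle: j – d – b – g – j.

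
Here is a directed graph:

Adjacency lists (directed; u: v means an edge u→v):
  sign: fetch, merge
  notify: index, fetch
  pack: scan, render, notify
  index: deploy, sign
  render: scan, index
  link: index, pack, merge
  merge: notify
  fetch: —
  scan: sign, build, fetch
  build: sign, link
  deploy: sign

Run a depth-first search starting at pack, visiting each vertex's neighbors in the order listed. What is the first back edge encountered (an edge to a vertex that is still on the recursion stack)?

DFS from pack (visiting each vertex's neighbors in the order listed); mark gray on enter, black on exit:
pack gray
  scan gray
    sign gray
      fetch gray
      fetch black
      merge gray
        notify gray
          index gray
            deploy gray
              deploy→sign: sign is gray → back edge
First back edge: deploy → sign.

deploy→sign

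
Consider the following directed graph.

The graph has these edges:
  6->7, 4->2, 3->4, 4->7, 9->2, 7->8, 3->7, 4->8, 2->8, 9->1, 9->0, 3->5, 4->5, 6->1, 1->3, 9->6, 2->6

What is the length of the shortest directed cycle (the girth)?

5

For each vertex v, BFS finds the shortest path from v back to v.
The shortest such closed walk is 1 → 3 → 4 → 2 → 6 → 1, length 5.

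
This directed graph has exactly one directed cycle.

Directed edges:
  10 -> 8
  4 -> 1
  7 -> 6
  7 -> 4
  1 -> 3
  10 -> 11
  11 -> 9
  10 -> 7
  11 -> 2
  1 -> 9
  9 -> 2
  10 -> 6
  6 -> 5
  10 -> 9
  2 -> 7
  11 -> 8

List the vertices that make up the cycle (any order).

1, 2, 4, 7, 9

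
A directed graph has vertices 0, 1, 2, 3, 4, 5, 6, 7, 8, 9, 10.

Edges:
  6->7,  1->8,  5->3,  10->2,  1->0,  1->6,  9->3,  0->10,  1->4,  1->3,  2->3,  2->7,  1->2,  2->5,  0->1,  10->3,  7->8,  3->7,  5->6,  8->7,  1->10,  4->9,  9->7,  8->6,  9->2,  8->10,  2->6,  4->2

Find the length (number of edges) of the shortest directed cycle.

For each vertex v, BFS finds the shortest path from v back to v.
The shortest such closed walk is 1 → 0 → 1, length 2.

2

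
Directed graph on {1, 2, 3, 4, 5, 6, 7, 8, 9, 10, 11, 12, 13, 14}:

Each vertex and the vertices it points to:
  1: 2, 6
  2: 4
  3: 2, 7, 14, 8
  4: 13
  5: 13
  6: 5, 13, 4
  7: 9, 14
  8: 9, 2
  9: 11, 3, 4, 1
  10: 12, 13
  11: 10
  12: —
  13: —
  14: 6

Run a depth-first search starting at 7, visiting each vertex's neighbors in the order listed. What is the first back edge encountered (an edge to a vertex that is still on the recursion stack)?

DFS from 7 (visiting each vertex's neighbors in the order listed); mark gray on enter, black on exit:
7 gray
  9 gray
    11 gray
      10 gray
        12 gray
        12 black
        13 gray
        13 black
      10 black
    11 black
    3 gray
      2 gray
        4 gray
          4→13: 13 black — skip
        4 black
      2 black
      3→7: 7 is gray → back edge
First back edge: 3 → 7.

3->7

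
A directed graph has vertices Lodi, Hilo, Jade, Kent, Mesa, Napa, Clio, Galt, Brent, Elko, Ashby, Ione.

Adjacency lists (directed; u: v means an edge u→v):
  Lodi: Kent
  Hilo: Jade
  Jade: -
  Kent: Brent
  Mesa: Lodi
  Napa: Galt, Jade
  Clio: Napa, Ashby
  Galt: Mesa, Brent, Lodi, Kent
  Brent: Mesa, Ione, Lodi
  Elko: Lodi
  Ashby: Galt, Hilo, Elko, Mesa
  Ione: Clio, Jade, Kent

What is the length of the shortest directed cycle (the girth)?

3

For each vertex v, BFS finds the shortest path from v back to v.
The shortest such closed walk is Brent → Ione → Kent → Brent, length 3.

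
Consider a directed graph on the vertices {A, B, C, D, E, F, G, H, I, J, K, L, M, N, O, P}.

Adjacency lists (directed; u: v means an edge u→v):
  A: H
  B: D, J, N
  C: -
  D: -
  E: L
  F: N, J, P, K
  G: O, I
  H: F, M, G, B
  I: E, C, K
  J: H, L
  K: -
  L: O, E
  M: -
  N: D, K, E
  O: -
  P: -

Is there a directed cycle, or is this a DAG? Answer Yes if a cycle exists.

Yes

DFS with white/gray/black marking, starting from L:
L gray
  O gray
  O black
  E gray
    E→L: L is gray → back edge
Back edge found, so a cycle exists: L → E → L.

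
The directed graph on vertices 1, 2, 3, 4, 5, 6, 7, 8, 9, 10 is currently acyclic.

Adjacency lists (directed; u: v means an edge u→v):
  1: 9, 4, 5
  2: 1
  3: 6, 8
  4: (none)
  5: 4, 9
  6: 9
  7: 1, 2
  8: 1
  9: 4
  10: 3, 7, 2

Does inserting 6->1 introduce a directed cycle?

No

Adding 6→1 creates a cycle iff 1 can already reach 6.
Explore from 1: no path reaches 6. The graph stays acyclic.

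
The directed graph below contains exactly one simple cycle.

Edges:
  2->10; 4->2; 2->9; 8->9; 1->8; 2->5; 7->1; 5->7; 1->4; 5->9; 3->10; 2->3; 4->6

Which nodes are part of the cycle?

1, 2, 4, 5, 7

DFS with gray/black marking from 1:
1 gray
  8 gray
    9 gray
    9 black
  8 black
  4 gray
    6 gray
    6 black
    2 gray
      2→9: 9 black — skip
      5 gray
        7 gray
          7→1: 1 is gray → back edge
Back edge closes the cycle 1 → 4 → 2 → 5 → 7 → 1; its vertices are {1, 2, 4, 5, 7}.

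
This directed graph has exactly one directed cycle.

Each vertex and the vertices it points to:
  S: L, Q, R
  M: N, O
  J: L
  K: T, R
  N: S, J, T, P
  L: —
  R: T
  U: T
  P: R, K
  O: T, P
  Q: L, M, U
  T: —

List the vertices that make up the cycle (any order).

M, N, Q, S

DFS with gray/black marking from Q:
Q gray
  L gray
  L black
  M gray
    N gray
      S gray
        S→L: L black — skip
        S→Q: Q is gray → back edge
Back edge closes the cycle Q → M → N → S → Q; its vertices are {M, N, Q, S}.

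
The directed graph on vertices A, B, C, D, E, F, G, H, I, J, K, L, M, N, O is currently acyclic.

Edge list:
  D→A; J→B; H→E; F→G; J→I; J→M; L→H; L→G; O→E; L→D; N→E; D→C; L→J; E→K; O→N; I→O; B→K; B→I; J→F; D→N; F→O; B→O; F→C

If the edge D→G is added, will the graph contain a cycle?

Adding D→G creates a cycle iff G can already reach D.
Explore from G: no path reaches D. The graph stays acyclic.

No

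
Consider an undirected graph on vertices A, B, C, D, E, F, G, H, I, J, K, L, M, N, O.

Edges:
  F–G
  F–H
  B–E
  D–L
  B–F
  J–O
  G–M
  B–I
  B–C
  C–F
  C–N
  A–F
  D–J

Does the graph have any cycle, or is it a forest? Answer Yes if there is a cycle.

DFS, tracking each vertex's parent; an edge to a visited non-parent vertex closes a cycle.
Start from G:
visit G (parent –)
  visit F (parent G)
    visit B (parent F)
      visit I (parent B)
        I–B: parent, skip
      B–F: parent, skip
      visit E (parent B)
        E–B: parent, skip
      visit C (parent B)
        visit N (parent C)
          N–C: parent, skip
        C–F: F visited and ≠ parent → cycle
Cycle: F – B – C – F.

Yes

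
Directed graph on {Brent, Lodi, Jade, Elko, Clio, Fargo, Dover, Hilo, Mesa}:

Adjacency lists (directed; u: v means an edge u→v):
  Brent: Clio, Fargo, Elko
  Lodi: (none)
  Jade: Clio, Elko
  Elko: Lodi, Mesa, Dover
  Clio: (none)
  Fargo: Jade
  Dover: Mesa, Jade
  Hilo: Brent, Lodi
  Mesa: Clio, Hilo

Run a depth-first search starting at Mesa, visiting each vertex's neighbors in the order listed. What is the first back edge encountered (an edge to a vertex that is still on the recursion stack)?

Elko->Mesa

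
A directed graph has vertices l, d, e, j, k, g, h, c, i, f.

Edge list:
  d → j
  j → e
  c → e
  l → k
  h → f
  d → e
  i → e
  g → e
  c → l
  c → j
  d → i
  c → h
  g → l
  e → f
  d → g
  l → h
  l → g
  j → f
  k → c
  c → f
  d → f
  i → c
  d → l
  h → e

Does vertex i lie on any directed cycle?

i lies on a cycle iff there is a path from i back to itself.
Exploring from i, it never reaches itself; equivalently, its strongly connected component is a singleton.

No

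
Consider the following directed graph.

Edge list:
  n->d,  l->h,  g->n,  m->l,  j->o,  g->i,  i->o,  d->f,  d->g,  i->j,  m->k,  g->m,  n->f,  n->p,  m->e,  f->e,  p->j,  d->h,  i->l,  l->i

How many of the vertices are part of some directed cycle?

A vertex is on a directed cycle iff it belongs to a strongly connected component of size ≥ 2 (or has a self-loop).
The vertices on cycles are {d, g, i, l, n} — 5 in total.

5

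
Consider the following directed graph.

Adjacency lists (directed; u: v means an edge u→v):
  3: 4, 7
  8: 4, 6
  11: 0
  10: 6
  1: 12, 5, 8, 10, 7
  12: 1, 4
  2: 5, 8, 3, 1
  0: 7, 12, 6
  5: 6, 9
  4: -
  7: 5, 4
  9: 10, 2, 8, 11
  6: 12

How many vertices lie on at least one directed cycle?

12

A vertex is on a directed cycle iff it belongs to a strongly connected component of size ≥ 2 (or has a self-loop).
The vertices on cycles are {0, 1, 2, 3, 5, 6, 7, 8, 9, 10, 11, 12} — 12 in total.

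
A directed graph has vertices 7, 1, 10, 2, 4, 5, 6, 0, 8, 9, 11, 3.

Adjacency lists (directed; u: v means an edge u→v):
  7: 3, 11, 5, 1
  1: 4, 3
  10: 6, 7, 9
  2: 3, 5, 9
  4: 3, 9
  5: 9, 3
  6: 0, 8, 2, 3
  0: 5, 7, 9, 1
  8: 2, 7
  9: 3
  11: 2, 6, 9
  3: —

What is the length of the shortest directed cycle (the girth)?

4

For each vertex v, BFS finds the shortest path from v back to v.
The shortest such closed walk is 6 → 8 → 7 → 11 → 6, length 4.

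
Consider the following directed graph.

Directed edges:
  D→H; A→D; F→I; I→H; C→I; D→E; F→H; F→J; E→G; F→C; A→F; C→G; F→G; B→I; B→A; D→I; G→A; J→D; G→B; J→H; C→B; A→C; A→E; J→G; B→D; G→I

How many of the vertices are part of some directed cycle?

8

A vertex is on a directed cycle iff it belongs to a strongly connected component of size ≥ 2 (or has a self-loop).
The vertices on cycles are {A, B, C, D, E, F, G, J} — 8 in total.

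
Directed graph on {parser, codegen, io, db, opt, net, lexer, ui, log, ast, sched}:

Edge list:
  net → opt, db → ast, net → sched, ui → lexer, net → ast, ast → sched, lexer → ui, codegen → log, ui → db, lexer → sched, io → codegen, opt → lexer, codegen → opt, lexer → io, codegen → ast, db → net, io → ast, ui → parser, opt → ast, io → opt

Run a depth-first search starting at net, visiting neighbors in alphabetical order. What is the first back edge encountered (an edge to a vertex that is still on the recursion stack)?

codegen→opt

DFS from net (visiting neighbors in alphabetical order); mark gray on enter, black on exit:
net gray
  ast gray
    sched gray
    sched black
  ast black
  opt gray
    opt→ast: ast black — skip
    lexer gray
      io gray
        io→ast: ast black — skip
        codegen gray
          codegen→ast: ast black — skip
          log gray
          log black
          codegen→opt: opt is gray → back edge
First back edge: codegen → opt.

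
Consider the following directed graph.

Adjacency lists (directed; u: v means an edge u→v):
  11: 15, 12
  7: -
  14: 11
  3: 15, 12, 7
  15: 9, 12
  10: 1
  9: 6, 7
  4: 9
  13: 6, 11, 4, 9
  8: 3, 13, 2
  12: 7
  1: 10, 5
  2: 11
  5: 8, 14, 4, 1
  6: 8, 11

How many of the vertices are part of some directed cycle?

12

A vertex is on a directed cycle iff it belongs to a strongly connected component of size ≥ 2 (or has a self-loop).
The vertices on cycles are {1, 2, 3, 4, 5, 6, 8, 9, 10, 11, 13, 15} — 12 in total.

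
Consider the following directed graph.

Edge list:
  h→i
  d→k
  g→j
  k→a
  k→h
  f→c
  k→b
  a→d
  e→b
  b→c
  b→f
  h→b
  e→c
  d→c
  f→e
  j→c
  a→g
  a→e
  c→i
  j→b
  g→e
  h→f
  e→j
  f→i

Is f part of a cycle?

Yes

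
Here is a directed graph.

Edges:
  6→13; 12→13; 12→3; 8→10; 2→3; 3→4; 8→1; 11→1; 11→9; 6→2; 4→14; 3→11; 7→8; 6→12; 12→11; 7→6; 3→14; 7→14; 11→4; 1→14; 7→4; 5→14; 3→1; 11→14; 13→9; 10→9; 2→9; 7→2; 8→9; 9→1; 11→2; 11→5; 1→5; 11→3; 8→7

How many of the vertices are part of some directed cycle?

5

A vertex is on a directed cycle iff it belongs to a strongly connected component of size ≥ 2 (or has a self-loop).
The vertices on cycles are {2, 3, 7, 8, 11} — 5 in total.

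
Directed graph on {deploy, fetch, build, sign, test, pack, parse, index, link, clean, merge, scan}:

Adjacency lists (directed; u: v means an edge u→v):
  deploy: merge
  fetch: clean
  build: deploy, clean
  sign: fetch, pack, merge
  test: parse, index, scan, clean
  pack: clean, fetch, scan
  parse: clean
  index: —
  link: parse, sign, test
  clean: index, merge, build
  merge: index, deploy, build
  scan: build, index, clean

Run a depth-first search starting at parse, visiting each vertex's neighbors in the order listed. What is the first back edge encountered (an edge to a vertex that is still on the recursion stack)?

DFS from parse (visiting each vertex's neighbors in the order listed); mark gray on enter, black on exit:
parse gray
  clean gray
    index gray
    index black
    merge gray
      merge→index: index black — skip
      deploy gray
        deploy→merge: merge is gray → back edge
First back edge: deploy → merge.

deploy→merge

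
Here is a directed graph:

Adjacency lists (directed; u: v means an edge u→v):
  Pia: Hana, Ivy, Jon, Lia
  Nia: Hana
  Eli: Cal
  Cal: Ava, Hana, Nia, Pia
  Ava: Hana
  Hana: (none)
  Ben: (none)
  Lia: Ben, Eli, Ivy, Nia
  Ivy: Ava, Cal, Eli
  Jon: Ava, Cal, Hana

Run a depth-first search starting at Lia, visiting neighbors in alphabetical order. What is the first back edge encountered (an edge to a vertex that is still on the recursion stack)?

Ivy->Cal

DFS from Lia (visiting neighbors in alphabetical order); mark gray on enter, black on exit:
Lia gray
  Ben gray
  Ben black
  Eli gray
    Cal gray
      Ava gray
        Hana gray
        Hana black
      Ava black
      Cal→Hana: Hana black — skip
      Nia gray
        Nia→Hana: Hana black — skip
      Nia black
      Pia gray
        Pia→Hana: Hana black — skip
        Ivy gray
          Ivy→Ava: Ava black — skip
          Ivy→Cal: Cal is gray → back edge
First back edge: Ivy → Cal.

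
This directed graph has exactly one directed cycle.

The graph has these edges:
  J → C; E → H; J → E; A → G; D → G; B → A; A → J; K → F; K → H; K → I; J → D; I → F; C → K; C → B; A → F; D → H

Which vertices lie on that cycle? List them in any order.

A, B, C, J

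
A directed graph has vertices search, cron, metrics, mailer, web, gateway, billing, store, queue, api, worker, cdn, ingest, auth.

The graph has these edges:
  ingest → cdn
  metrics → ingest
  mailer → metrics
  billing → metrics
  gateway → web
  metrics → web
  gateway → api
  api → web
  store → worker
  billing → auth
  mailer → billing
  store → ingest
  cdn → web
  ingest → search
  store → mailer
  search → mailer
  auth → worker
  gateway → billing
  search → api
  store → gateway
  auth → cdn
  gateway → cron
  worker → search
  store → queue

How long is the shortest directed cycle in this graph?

For each vertex v, BFS finds the shortest path from v back to v.
The shortest such closed walk is mailer → metrics → ingest → search → mailer, length 4.

4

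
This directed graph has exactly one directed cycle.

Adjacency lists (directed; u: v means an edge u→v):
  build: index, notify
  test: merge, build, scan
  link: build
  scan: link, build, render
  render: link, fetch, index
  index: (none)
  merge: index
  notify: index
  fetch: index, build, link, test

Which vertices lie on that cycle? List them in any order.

DFS with gray/black marking from test:
test gray
  merge gray
    index gray
    index black
  merge black
  build gray
    build→index: index black — skip
    notify gray
      notify→index: index black — skip
    notify black
  build black
  scan gray
    link gray
      link→build: build black — skip
    link black
    scan→build: build black — skip
    render gray
      render→link: link black — skip
      fetch gray
        fetch→index: index black — skip
        fetch→build: build black — skip
        fetch→link: link black — skip
        fetch→test: test is gray → back edge
Back edge closes the cycle test → scan → render → fetch → test; its vertices are {scan, test, fetch, render}.

scan, test, fetch, render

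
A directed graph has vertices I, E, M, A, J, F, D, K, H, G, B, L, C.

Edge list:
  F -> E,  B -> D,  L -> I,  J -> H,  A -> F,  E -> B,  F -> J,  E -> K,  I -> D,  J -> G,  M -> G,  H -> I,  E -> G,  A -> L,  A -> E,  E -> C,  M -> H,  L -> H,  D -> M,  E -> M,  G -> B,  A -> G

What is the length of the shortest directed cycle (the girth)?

For each vertex v, BFS finds the shortest path from v back to v.
The shortest such closed walk is I → D → M → H → I, length 4.

4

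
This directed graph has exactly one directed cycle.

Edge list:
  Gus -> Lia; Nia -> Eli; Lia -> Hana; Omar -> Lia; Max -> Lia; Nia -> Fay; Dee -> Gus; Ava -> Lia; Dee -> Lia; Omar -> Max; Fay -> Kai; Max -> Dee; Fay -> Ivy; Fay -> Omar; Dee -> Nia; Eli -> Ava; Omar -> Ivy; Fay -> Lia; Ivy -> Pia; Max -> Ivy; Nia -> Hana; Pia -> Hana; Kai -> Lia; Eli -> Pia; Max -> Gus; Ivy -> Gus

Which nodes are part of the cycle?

Dee, Fay, Max, Nia, Omar

DFS with gray/black marking from Dee:
Dee gray
  Lia gray
    Hana gray
    Hana black
  Lia black
  Nia gray
    Fay gray
      Fay→Lia: Lia black — skip
      Kai gray
        Kai→Lia: Lia black — skip
      Kai black
      Omar gray
        Omar→Lia: Lia black — skip
        Max gray
          Ivy gray
            Pia gray
              Pia→Hana: Hana black — skip
            Pia black
            Gus gray
              Gus→Lia: Lia black — skip
            Gus black
          Ivy black
          Max→Dee: Dee is gray → back edge
Back edge closes the cycle Dee → Nia → Fay → Omar → Max → Dee; its vertices are {Dee, Fay, Max, Nia, Omar}.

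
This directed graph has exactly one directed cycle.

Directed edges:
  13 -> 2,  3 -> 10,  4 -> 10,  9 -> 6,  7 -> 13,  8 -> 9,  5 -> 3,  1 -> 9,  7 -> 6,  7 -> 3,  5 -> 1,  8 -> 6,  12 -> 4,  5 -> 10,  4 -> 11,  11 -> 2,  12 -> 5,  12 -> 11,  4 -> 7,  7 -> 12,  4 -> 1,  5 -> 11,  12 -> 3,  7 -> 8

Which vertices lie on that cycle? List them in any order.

4, 7, 12

DFS with gray/black marking from 12:
12 gray
  3 gray
    10 gray
    10 black
  3 black
  4 gray
    4→10: 10 black — skip
    11 gray
      2 gray
      2 black
    11 black
    7 gray
      7→3: 3 black — skip
      7→12: 12 is gray → back edge
Back edge closes the cycle 12 → 4 → 7 → 12; its vertices are {4, 7, 12}.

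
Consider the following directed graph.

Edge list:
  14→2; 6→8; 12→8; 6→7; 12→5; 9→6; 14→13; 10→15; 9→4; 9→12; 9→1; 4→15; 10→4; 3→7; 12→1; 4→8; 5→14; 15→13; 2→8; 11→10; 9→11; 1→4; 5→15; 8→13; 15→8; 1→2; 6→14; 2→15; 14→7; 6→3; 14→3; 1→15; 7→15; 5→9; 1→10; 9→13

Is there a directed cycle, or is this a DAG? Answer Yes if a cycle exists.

DFS with white/gray/black marking, starting from 13:
13 gray
13 black
14 gray
  3 gray
    7 gray
      15 gray
        15→13: 13 black — skip
        8 gray
          8→13: 13 black — skip
        8 black
      15 black
    7 black
  3 black
  2 gray
    2→8: 8 black — skip
    2→15: 15 black — skip
  2 black
  14→13: 13 black — skip
  14→7: 7 black — skip
14 black
5 gray
  5→14: 14 black — skip
  9 gray
    4 gray
      4→15: 15 black — skip
      4→8: 8 black — skip
    4 black
    11 gray
      10 gray
        10→4: 4 black — skip
        10→15: 15 black — skip
      10 black
    11 black
    6 gray
      6→3: 3 black — skip
      6→8: 8 black — skip
      6→14: 14 black — skip
      6→7: 7 black — skip
    6 black
    1 gray
      1→15: 15 black — skip
      1→2: 2 black — skip
      1→4: 4 black — skip
      1→10: 10 black — skip
    1 black
    12 gray
      12→8: 8 black — skip
      12→1: 1 black — skip
      12→5: 5 is gray → back edge
Back edge found, so a cycle exists: 5 → 9 → 12 → 5.

Yes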